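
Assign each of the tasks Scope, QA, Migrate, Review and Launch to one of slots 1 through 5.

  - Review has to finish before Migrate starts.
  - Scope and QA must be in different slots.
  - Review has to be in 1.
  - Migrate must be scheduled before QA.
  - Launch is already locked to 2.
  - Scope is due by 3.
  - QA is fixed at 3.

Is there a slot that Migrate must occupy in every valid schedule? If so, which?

Review is fixed at 1 and must come before Migrate, so Migrate is at least 2.
QA is fixed at 3 and must come after Migrate, so Migrate is at most 2.
So Migrate must be 2.

2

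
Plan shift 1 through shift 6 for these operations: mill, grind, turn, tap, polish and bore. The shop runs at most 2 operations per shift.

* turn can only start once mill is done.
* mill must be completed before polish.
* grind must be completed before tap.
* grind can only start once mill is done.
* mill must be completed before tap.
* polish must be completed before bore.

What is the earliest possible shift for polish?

Precedence pushes polish to at least shift 2; downstream work caps polish at shift 5.
polish at shift 2 is achievable: bore=shift 4, polish=shift 2, turn=shift 3, mill=shift 1, grind=shift 2, tap=shift 3.

shift 2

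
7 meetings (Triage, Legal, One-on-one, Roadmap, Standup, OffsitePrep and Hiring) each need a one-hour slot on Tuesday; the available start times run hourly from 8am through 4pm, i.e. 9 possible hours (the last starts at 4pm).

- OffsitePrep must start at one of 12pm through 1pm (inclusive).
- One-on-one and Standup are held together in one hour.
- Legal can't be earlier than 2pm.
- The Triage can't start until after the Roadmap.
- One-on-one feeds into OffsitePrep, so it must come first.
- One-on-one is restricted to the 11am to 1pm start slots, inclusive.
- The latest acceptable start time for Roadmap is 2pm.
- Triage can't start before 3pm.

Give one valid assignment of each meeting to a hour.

Roadmap in 8am, Legal in 2pm, One-on-one in 11am, Standup in 11am, Triage in 3pm, Hiring in 8am, OffsitePrep in 12pm

Checking: One-on-one(11am) before OffsitePrep(12pm); Roadmap(8am) before Triage(3pm); One-on-one = Standup = 11am; Roadmap=8am in [8am,2pm]; Triage=3pm in [3pm,4pm]; One-on-one=11am in [11am,1pm]; OffsitePrep=12pm in [12pm,1pm]; Legal=2pm in [2pm,4pm].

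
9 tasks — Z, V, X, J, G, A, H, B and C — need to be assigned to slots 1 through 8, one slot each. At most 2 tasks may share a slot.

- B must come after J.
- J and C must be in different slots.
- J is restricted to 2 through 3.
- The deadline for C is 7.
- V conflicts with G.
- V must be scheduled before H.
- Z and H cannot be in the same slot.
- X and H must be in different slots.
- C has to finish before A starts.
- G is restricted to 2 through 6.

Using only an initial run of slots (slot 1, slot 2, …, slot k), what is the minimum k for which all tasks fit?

The precedence chain requires at least 2 distinct slots.
With at most 2 per slot and 9 tasks, at least 5 slots are needed.
Propagating the time windows through the other constraints, B can't land before 3, so the schedule must run through at least slot 3.
5 works (last occupied slot: 5): for example H in 3, X in 5, A in 3, B in 4, V in 1, G in 2, J in 2, Z in 4, C in 1.

5 slots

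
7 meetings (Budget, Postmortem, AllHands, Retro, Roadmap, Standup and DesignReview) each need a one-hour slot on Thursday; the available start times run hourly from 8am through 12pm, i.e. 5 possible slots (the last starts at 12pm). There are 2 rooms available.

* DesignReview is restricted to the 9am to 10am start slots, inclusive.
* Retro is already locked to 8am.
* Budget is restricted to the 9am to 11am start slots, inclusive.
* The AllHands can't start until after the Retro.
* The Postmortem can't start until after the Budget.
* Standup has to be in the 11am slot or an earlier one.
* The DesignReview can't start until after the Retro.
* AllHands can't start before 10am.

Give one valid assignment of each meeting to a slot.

DesignReview=9am, Retro=8am, Budget=9am, AllHands=10am, Roadmap=11am, Postmortem=10am, Standup=8am

Checking: Retro(8am) before DesignReview(9am); Retro(8am) before AllHands(10am); Budget(9am) before Postmortem(10am); Standup=8am in [8am,11am]; Budget=9am in [9am,11am]; AllHands=10am in [10am,12pm]; DesignReview=9am in [9am,10am]; Retro=8am in [8am,8am]; max 2 per slot (cap 2).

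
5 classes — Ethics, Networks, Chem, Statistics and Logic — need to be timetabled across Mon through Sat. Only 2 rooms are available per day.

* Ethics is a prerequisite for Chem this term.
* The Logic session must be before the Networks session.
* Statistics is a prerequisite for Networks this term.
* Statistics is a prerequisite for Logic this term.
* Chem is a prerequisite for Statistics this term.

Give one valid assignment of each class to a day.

Networks=Fri, Chem=Tue, Statistics=Wed, Logic=Thu, Ethics=Mon

Checking: Statistics(Wed) before Networks(Fri); Ethics(Mon) before Chem(Tue); Chem(Tue) before Statistics(Wed); Logic(Thu) before Networks(Fri); Statistics(Wed) before Logic(Thu); max 1 per day (cap 2).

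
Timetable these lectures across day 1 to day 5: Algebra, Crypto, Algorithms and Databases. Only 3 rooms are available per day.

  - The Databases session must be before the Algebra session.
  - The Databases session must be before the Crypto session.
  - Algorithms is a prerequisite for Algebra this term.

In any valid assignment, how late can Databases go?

day 4

Downstream work caps Databases at day 4.
Databases at day 4 is achievable: Algebra=day 5; Crypto=day 5; Algorithms=day 1; Databases=day 4.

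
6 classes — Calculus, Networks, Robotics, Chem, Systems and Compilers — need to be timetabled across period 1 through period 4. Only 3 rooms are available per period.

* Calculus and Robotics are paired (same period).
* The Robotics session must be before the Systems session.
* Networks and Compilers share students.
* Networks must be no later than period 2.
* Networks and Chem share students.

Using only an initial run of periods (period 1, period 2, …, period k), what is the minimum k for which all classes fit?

The precedence chain requires at least 2 distinct periods.
With at most 3 per period and 6 classes, at least 2 periods are needed.
2 works (last occupied period: period 2): for example Compilers=period 2, Calculus=period 1, Chem=period 2, Networks=period 1, Systems=period 2, Robotics=period 1.

2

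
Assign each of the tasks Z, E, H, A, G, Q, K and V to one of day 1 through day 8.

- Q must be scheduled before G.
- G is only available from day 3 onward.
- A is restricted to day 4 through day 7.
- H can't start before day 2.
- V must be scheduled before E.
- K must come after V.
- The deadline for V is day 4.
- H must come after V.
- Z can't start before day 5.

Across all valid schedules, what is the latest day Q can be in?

day 7

Downstream work caps Q at day 7.
Q at day 7 is achievable: Q=day 7; H=day 2; K=day 2; A=day 4; E=day 2; G=day 8; V=day 1; Z=day 5.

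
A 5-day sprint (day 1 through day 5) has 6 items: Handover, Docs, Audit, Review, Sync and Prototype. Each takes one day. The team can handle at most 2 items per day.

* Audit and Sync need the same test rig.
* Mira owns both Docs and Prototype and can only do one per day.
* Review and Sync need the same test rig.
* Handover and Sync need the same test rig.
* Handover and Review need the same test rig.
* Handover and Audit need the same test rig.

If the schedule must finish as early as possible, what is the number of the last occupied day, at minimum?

3

With at most 2 per day and 6 work items, at least 3 days are needed.
3 works (last occupied day: day 3): for example Sync -> day 3; Prototype -> day 3; Review -> day 2; Handover -> day 1; Docs -> day 1; Audit -> day 2.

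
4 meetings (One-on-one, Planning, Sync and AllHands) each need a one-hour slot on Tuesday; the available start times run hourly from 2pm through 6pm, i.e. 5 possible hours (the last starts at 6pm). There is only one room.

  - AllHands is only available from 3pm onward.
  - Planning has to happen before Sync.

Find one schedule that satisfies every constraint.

Planning -> 2pm; Sync -> 4pm; AllHands -> 3pm; One-on-one -> 5pm

Checking: Planning(2pm) before Sync(4pm); AllHands=3pm in [3pm,6pm]; max 1 per hour (cap 1).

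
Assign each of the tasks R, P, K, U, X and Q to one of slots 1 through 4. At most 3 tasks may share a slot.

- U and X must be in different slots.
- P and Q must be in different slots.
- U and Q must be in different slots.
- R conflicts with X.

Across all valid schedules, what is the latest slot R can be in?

4

R at 4 is achievable: X=2, U=1, K=1, R=4, P=1, Q=2.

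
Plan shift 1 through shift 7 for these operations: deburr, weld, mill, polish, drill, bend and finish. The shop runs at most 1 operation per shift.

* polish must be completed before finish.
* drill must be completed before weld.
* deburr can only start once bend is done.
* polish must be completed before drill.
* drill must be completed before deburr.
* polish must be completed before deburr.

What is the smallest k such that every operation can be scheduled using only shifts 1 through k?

7 shifts

The precedence chain requires at least 3 distinct shifts.
With at most 1 per shift and 7 operations, at least 7 shifts are needed.
7 works (last occupied shift: shift 7): for example polish -> shift 1, mill -> shift 7, weld -> shift 5, bend -> shift 3, finish -> shift 6, deburr -> shift 4, drill -> shift 2.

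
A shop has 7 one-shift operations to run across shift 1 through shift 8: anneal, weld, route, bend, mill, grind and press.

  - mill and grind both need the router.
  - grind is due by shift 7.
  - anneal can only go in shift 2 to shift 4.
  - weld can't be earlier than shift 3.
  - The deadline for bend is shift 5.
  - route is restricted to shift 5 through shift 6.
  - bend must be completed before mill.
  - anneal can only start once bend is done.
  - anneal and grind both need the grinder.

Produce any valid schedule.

weld in shift 3; anneal in shift 2; bend in shift 1; grind in shift 1; mill in shift 2; press in shift 1; route in shift 5

Checking: bend(shift 1) before mill(shift 2); bend(shift 1) before anneal(shift 2); anneal(shift 2) != grind(shift 1); mill(shift 2) != grind(shift 1); route=shift 5 in [shift 5,shift 6]; weld=shift 3 in [shift 3,shift 8]; bend=shift 1 in [shift 1,shift 5]; grind=shift 1 in [shift 1,shift 7]; anneal=shift 2 in [shift 2,shift 4].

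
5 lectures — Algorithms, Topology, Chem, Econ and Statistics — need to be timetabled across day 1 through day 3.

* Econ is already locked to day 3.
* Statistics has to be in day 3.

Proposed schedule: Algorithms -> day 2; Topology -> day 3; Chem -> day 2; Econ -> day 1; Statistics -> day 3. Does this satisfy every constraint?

Invalid. Econ is already locked to day 3.

Econ is already locked to day 3 — violated.
Statistics has to be in day 3 — holds.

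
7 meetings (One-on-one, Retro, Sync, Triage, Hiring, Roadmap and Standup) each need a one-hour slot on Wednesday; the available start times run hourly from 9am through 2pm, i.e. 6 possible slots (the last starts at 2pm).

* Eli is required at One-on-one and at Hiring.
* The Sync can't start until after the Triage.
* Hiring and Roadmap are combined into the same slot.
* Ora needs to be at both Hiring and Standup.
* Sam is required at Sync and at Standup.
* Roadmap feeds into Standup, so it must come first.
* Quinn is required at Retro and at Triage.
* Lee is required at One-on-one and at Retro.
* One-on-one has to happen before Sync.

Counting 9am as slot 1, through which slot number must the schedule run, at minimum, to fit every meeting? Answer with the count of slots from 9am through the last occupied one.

The precedence chain requires at least 2 distinct slots.
Could 2 slots be enough, i.e. nothing placed later than 10am? No: Sync must come after One-on-one (at 9am or later) → {10am}; Standup must come after Roadmap (at 9am or later) → {10am}; Standup can't share with Sync (10am) → nothing is left.
So 2 slots is not enough.
3 works (last occupied slot: 11am): for example Sync in 10am; Hiring in 10am; Roadmap in 10am; Triage in 9am; Retro in 10am; One-on-one in 9am; Standup in 11am.

3 slots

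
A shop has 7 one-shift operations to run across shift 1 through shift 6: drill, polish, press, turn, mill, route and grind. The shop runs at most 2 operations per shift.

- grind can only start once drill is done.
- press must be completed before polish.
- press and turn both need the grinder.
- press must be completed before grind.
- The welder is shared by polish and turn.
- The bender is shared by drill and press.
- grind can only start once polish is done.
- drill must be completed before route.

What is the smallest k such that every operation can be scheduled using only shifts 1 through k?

4

The precedence chain requires at least 3 distinct shifts.
With at most 2 per shift and 7 operations, at least 4 shifts are needed.
4 works (last occupied shift: shift 4): for example press=shift 1, mill=shift 1, drill=shift 2, polish=shift 2, turn=shift 4, grind=shift 3, route=shift 3.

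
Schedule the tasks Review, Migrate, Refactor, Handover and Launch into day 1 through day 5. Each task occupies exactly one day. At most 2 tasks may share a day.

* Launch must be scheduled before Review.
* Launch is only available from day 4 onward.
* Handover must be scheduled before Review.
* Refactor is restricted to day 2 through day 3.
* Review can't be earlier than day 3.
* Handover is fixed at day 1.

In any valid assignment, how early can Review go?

Review is available from day 3; precedence pushes Review to at least day 5.
Review at day 5 is achievable: Migrate -> day 1; Refactor -> day 2; Handover -> day 1; Launch -> day 4; Review -> day 5.

day 5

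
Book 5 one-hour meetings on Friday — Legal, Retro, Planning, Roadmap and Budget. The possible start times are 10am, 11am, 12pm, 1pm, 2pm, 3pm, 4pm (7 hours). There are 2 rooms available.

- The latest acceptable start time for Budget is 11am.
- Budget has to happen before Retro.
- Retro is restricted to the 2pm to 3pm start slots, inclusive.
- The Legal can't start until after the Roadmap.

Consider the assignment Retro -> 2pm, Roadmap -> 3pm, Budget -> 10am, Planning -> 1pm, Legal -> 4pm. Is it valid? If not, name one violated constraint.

The Legal can't start until after the Roadmap — holds.
The latest acceptable start time for Budget is 11am — holds.
There are 2 rooms available — holds.
Retro is restricted to the 2pm to 3pm start slots, inclusive — holds.
Budget has to happen before Retro — holds.

Valid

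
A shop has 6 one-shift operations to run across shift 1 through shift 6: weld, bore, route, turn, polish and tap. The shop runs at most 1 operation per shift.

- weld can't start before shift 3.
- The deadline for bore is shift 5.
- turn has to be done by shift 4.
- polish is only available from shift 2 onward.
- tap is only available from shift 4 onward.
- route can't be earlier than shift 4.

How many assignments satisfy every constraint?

Splitting on weld: it can be shift 3 (18), shift 4 (8), shift 5 (8), shift 6 (8). Listing each branch's schedules as (bore, route, turn, polish, tap) by shift number:
weld=shift 3: (1,4,2,5,6) (1,4,2,6,5) (1,5,2,4,6) (1,5,2,6,4) (1,5,4,2,6) (1,6,2,4,5) (1,6,2,5,4) (1,6,4,2,5) (2,4,1,5,6) (2,4,1,6,5) (2,5,1,4,6) (2,5,1,6,4) (2,6,1,4,5) (2,6,1,5,4) (4,5,1,2,6) (4,6,1,2,5) (5,4,1,2,6) (5,6,1,2,4) — 18.
weld=shift 4: (1,5,2,3,6) (1,5,3,2,6) (1,6,2,3,5) (1,6,3,2,5) (2,5,1,3,6) (2,6,1,3,5) (3,5,1,2,6) (3,6,1,2,5) — 8.
weld=shift 5: (1,4,2,3,6) (1,4,3,2,6) (1,6,2,3,4) (1,6,3,2,4) (2,4,1,3,6) (2,6,1,3,4) (3,4,1,2,6) (3,6,1,2,4) — 8.
weld=shift 6: (1,4,2,3,5) (1,4,3,2,5) (1,5,2,3,4) (1,5,3,2,4) (2,4,1,3,5) (2,5,1,3,4) (3,4,1,2,5) (3,5,1,2,4) — 8.
Summing: 18 + 8 + 8 + 8 = 42.

42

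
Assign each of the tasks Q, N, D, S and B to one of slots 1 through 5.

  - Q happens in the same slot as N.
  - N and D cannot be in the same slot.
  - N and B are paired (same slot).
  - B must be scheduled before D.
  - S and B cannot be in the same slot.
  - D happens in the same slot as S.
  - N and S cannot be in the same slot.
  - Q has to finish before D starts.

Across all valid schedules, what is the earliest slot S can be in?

2

S must be in the same slot as D, which can't be before 2, so S is at least 2.
S at 2 is achievable: N=1, D=2, B=1, Q=1, S=2.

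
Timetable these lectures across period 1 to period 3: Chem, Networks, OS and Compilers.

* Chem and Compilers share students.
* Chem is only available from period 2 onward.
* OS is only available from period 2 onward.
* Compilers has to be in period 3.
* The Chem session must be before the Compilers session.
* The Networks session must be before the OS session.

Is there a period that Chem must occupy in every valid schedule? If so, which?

period 2

Chem's window is period 2–period 3.
Compilers is fixed at period 3, and Chem can't share a period with Compilers.
So Chem must be period 2.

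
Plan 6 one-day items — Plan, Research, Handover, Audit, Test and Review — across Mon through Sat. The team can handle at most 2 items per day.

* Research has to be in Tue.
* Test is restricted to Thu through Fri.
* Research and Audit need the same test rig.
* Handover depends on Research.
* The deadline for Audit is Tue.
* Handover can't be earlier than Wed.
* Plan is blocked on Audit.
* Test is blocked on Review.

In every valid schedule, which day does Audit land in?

Mon

Audit's window is Mon–Tue.
Research is fixed at Tue, and Audit can't share a day with Research.
So Audit must be Mon.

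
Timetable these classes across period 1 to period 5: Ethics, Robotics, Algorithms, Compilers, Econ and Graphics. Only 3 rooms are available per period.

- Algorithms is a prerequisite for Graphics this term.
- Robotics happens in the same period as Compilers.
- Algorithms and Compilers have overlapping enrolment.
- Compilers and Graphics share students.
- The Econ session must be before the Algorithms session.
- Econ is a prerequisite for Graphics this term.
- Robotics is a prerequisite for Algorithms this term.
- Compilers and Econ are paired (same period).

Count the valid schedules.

40

Splitting on Ethics: it can be period 1 (4), period 2 (7), period 3 (9), period 4 (10), period 5 (10). Listing each branch's schedules as (Robotics, Algorithms, Compilers, Econ, Graphics) by period number:
Ethics=period 1: (2,3,2,2,4) (2,3,2,2,5) (2,4,2,2,5) (3,4,3,3,5) — 4.
Ethics=period 2: (1,2,1,1,3) (1,2,1,1,4) (1,2,1,1,5) (1,3,1,1,4) (1,3,1,1,5) (1,4,1,1,5) (3,4,3,3,5) — 7.
Ethics=period 3: (1,2,1,1,3) (1,2,1,1,4) (1,2,1,1,5) (1,3,1,1,4) (1,3,1,1,5) (1,4,1,1,5) (2,3,2,2,4) (2,3,2,2,5) (2,4,2,2,5) — 9.
Ethics=period 4: (1,2,1,1,3) (1,2,1,1,4) (1,2,1,1,5) (1,3,1,1,4) (1,3,1,1,5) (1,4,1,1,5) (2,3,2,2,4) (2,3,2,2,5) (2,4,2,2,5) (3,4,3,3,5) — 10.
Ethics=period 5: (1,2,1,1,3) (1,2,1,1,4) (1,2,1,1,5) (1,3,1,1,4) (1,3,1,1,5) (1,4,1,1,5) (2,3,2,2,4) (2,3,2,2,5) (2,4,2,2,5) (3,4,3,3,5) — 10.
Summing: 4 + 7 + 9 + 10 + 10 = 40.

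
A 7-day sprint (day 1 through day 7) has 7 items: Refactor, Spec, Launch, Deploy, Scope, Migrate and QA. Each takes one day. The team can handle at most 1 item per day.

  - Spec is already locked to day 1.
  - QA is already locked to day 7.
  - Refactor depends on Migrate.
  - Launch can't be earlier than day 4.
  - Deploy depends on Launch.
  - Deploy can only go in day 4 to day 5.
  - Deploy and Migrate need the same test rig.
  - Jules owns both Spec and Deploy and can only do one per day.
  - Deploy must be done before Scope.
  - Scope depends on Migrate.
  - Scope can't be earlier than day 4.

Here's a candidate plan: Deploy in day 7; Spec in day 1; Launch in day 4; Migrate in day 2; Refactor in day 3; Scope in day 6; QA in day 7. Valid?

Scope depends on Migrate — holds.
Jules owns both Spec and Deploy and can only do one per day — holds.
Deploy and Migrate need the same test rig — holds.
The team can handle at most 1 item per day — violated.
Deploy must be done before Scope — violated.
Refactor depends on Migrate — holds.
Scope can't be earlier than day 4 — holds.
QA is already locked to day 7 — holds.
Deploy depends on Launch — holds.
Launch can't be earlier than day 4 — holds.
Deploy can only go in day 4 to day 5 — violated.
Spec is already locked to day 1 — holds.

Invalid. Deploy can only go in day 4 to day 5.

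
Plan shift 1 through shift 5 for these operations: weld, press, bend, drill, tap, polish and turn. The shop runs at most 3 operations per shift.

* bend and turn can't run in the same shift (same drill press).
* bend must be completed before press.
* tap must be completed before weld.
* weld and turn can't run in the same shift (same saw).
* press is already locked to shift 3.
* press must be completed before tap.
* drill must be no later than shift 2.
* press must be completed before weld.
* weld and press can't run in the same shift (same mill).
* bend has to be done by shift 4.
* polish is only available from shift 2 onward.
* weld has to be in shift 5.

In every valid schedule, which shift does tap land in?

shift 4

press is fixed at shift 3 and must come before tap, so tap is at least shift 4.
weld is fixed at shift 5 and must come after tap, so tap is at most shift 4.
So tap must be shift 4.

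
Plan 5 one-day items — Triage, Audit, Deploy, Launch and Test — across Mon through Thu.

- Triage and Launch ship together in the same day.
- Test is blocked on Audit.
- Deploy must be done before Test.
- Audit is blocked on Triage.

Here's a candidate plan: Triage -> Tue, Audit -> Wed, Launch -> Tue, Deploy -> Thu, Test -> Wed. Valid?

No — it violates: Deploy must be done before Test

Triage and Launch ship together in the same day — holds.
Audit is blocked on Triage — holds.
Deploy must be done before Test — violated.
Test is blocked on Audit — violated.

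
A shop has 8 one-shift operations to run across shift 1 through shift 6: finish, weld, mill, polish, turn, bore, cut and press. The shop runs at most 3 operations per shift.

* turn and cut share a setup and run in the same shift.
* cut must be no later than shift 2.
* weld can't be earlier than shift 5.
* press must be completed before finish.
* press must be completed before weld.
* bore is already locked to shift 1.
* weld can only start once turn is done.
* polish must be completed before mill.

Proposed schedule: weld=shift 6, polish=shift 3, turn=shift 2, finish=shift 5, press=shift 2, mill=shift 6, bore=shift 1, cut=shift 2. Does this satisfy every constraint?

Valid

The shop runs at most 3 operations per shift — holds.
bore is already locked to shift 1 — holds.
polish must be completed before mill — holds.
press must be completed before finish — holds.
weld can't be earlier than shift 5 — holds.
turn and cut share a setup and run in the same shift — holds.
cut must be no later than shift 2 — holds.
press must be completed before weld — holds.
weld can only start once turn is done — holds.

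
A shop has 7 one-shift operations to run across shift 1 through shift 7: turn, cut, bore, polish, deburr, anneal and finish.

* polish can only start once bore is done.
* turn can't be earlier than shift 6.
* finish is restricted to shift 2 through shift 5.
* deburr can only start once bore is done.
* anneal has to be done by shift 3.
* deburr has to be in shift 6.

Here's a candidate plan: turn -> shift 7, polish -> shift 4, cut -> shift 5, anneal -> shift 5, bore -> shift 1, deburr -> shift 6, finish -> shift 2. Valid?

No. anneal has to be done by shift 3 is not satisfied.

deburr can only start once bore is done — holds.
deburr has to be in shift 6 — holds.
polish can only start once bore is done — holds.
anneal has to be done by shift 3 — violated.
finish is restricted to shift 2 through shift 5 — holds.
turn can't be earlier than shift 6 — holds.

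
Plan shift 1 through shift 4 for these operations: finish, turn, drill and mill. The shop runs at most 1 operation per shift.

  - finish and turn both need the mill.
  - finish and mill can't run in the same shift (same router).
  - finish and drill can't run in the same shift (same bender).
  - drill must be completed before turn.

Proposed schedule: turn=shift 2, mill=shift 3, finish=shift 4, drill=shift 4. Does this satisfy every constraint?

No — it violates: finish and drill can't run in the same shift (same bender)

drill must be completed before turn — violated.
finish and drill can't run in the same shift (same bender) — violated.
finish and mill can't run in the same shift (same router) — holds.
The shop runs at most 1 operation per shift — violated.
finish and turn both need the mill — holds.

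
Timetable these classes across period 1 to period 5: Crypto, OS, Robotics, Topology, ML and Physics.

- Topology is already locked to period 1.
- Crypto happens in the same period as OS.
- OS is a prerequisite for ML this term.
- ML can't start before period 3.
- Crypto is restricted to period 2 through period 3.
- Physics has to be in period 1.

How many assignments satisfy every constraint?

25

Splitting on Crypto: it can be period 2 (15), period 3 (10). Listing each branch's schedules as (OS, Robotics, Topology, ML, Physics) by period number:
Crypto=period 2: (2,1,1,3,1) (2,1,1,4,1) (2,1,1,5,1) (2,2,1,3,1) (2,2,1,4,1) (2,2,1,5,1) (2,3,1,3,1) (2,3,1,4,1) (2,3,1,5,1) (2,4,1,3,1) (2,4,1,4,1) (2,4,1,5,1) (2,5,1,3,1) (2,5,1,4,1) (2,5,1,5,1) — 15.
Crypto=period 3: (3,1,1,4,1) (3,1,1,5,1) (3,2,1,4,1) (3,2,1,5,1) (3,3,1,4,1) (3,3,1,5,1) (3,4,1,4,1) (3,4,1,5,1) (3,5,1,4,1) (3,5,1,5,1) — 10.
Summing: 15 + 10 = 25.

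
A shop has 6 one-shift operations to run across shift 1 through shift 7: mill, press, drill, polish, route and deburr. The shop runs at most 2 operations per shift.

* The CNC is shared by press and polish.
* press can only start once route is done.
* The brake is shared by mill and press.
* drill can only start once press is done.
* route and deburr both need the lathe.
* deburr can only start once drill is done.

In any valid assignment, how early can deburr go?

shift 4

Precedence pushes deburr to at least shift 4.
deburr at shift 4 is achievable: mill=shift 1, polish=shift 3, route=shift 1, drill=shift 3, press=shift 2, deburr=shift 4.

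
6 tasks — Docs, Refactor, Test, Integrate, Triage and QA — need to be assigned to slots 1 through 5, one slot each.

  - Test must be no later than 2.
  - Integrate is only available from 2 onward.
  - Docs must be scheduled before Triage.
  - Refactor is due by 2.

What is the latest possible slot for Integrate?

Integrate is available from 2.
Integrate at 5 is achievable: Docs -> 1; Integrate -> 5; Refactor -> 1; Test -> 1; QA -> 1; Triage -> 2.

5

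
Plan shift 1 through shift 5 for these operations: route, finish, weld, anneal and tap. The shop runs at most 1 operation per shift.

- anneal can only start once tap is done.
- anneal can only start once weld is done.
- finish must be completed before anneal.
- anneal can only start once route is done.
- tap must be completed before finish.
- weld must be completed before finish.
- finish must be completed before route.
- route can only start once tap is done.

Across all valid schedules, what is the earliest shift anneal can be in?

Precedence pushes anneal to at least shift 4.
anneal at shift 5 is achievable: anneal=shift 5; finish=shift 3; weld=shift 2; route=shift 4; tap=shift 1.
Nothing earlier works — the capacity limit rule out every shift before shift 5.

shift 5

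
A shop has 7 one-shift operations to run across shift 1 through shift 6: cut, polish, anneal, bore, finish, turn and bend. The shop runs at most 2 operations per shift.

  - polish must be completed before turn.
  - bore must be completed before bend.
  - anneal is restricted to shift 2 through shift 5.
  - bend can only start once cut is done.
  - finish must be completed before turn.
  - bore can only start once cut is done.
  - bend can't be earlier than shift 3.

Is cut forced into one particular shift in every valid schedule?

No

cut can be shift 1 (e.g. finish in shift 3, bore in shift 2, anneal in shift 2, cut in shift 1, turn in shift 4, bend in shift 3, polish in shift 1) or shift 2 (e.g. bore=shift 3; turn=shift 3; polish=shift 1; finish=shift 1; anneal=shift 2; cut=shift 2; bend=shift 4).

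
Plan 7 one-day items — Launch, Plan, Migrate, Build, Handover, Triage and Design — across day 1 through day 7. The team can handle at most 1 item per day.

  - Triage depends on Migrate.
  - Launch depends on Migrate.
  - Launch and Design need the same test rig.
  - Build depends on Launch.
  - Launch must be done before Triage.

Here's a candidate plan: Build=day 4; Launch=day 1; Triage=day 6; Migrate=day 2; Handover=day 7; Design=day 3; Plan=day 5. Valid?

Triage depends on Migrate — holds.
The team can handle at most 1 item per day — holds.
Launch must be done before Triage — holds.
Build depends on Launch — holds.
Launch and Design need the same test rig — holds.
Launch depends on Migrate — violated.

Invalid. Launch depends on Migrate.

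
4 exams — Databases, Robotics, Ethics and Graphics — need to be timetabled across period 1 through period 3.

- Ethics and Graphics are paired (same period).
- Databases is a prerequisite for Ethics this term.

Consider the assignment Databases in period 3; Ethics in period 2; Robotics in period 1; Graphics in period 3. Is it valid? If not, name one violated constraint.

Ethics and Graphics are paired (same period) — violated.
Databases is a prerequisite for Ethics this term — violated.

No. Databases is a prerequisite for Ethics this term is not satisfied.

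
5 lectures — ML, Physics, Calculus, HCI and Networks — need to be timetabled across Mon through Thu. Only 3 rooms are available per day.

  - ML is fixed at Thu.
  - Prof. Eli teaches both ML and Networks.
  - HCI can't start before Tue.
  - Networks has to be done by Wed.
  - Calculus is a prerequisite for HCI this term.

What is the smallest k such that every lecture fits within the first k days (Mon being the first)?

4

The precedence chain requires at least 2 distinct days.
With at most 3 per day and 5 lectures, at least 2 days are needed.
ML can't be placed before Thu — that is day 4 counting from Mon — so the schedule must run through at least 4 days.
4 works (last occupied day: Thu): for example HCI=Tue; ML=Thu; Physics=Mon; Networks=Mon; Calculus=Mon.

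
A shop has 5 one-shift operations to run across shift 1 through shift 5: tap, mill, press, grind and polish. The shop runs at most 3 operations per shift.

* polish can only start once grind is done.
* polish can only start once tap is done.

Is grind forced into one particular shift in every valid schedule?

No

grind can be shift 1 (e.g. press -> shift 2, polish -> shift 2, grind -> shift 1, mill -> shift 1, tap -> shift 1) or shift 2 (e.g. mill -> shift 1; press -> shift 1; grind -> shift 2; tap -> shift 1; polish -> shift 3).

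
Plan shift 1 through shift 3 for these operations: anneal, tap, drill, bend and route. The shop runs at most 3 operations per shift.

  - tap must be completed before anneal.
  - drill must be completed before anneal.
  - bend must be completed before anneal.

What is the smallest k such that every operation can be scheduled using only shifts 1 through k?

2

The precedence chain requires at least 2 distinct shifts.
With at most 3 per shift and 5 operations, at least 2 shifts are needed.
2 works (last occupied shift: shift 2): for example tap -> shift 1; bend -> shift 1; anneal -> shift 2; drill -> shift 1; route -> shift 2.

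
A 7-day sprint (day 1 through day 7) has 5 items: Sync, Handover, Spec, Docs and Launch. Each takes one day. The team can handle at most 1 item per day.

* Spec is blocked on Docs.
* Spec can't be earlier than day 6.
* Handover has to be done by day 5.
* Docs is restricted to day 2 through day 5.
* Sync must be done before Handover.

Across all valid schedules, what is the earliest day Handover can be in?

Precedence pushes Handover to at least day 2; Handover's own window allows nothing later than day 5.
Handover at day 2 is achievable: Launch in day 4, Docs in day 3, Handover in day 2, Spec in day 6, Sync in day 1.

day 2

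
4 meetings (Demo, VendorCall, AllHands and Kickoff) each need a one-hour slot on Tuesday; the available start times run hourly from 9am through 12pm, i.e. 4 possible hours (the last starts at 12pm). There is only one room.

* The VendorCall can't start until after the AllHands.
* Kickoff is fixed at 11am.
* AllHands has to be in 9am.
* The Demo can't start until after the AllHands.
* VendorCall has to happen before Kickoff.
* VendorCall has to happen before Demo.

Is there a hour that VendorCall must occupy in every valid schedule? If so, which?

10am

AllHands is fixed at 9am and must come before VendorCall, so VendorCall is at least 10am.
Kickoff is fixed at 11am and must come after VendorCall, so VendorCall is at most 10am.
So VendorCall must be 10am.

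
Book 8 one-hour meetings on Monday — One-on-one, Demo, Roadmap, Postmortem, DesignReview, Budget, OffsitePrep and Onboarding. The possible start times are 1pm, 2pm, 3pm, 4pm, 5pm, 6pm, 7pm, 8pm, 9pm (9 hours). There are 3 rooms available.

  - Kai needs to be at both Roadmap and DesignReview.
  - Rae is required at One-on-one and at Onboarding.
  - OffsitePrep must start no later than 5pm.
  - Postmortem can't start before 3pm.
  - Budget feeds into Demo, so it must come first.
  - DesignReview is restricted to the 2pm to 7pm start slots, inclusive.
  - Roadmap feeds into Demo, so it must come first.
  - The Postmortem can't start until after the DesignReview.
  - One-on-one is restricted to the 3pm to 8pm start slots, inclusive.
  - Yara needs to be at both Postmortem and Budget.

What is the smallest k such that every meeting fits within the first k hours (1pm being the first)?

The precedence chain requires at least 2 distinct hours.
With at most 3 per hour and 8 meetings, at least 3 hours are needed.
One-on-one can't be placed before 3pm — that is hour 3 counting from 1pm — so the schedule must run through at least 3 hours.
3 works (last occupied hour: 3pm): for example OffsitePrep in 1pm; Budget in 1pm; One-on-one in 3pm; Demo in 2pm; Onboarding in 2pm; DesignReview in 2pm; Postmortem in 3pm; Roadmap in 1pm.

3 hours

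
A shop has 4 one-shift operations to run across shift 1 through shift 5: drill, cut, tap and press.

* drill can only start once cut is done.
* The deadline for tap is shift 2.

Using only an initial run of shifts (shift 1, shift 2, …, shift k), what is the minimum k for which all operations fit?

The precedence chain requires at least 2 distinct shifts.
2 works (last occupied shift: shift 2): for example press -> shift 1, drill -> shift 2, cut -> shift 1, tap -> shift 1.

2 shifts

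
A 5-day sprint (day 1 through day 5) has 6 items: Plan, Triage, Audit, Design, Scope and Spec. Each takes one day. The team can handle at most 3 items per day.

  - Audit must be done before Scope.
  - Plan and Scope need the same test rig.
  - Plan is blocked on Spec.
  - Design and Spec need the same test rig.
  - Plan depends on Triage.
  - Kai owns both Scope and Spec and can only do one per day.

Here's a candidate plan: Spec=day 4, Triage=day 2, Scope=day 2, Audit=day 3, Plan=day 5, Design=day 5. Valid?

No. Audit must be done before Scope is not satisfied.

Audit must be done before Scope — violated.
The team can handle at most 3 items per day — holds.
Plan depends on Triage — holds.
Plan is blocked on Spec — holds.
Plan and Scope need the same test rig — holds.
Kai owns both Scope and Spec and can only do one per day — holds.
Design and Spec need the same test rig — holds.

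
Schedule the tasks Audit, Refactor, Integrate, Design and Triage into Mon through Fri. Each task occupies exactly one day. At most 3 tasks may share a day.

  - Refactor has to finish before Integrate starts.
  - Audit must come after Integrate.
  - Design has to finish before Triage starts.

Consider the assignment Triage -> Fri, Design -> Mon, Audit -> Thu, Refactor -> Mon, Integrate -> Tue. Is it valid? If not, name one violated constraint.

Yes

Design has to finish before Triage starts — holds.
Refactor has to finish before Integrate starts — holds.
Audit must come after Integrate — holds.
At most 3 tasks may share a day — holds.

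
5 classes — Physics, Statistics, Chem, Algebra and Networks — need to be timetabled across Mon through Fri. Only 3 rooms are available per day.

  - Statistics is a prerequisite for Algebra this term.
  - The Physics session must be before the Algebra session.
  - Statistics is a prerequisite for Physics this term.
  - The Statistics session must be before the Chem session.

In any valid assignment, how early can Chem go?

Precedence pushes Chem to at least Tue.
Chem at Tue is achievable: Physics -> Tue; Networks -> Mon; Chem -> Tue; Statistics -> Mon; Algebra -> Wed.

Tue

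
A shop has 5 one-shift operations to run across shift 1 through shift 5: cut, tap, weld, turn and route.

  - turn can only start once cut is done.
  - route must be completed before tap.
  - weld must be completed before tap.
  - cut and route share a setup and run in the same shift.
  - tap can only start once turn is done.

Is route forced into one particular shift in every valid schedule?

route can be shift 1 (e.g. cut -> shift 1; tap -> shift 3; weld -> shift 1; route -> shift 1; turn -> shift 2) or shift 2 (e.g. weld=shift 1; route=shift 2; cut=shift 2; tap=shift 4; turn=shift 3).

No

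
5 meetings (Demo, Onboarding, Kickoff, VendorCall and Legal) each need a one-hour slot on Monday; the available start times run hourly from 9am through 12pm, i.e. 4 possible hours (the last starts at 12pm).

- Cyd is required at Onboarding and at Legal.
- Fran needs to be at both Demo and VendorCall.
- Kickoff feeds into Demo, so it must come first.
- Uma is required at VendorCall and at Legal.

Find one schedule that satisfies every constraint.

Demo in 10am, Onboarding in 9am, VendorCall in 9am, Kickoff in 9am, Legal in 10am

Checking: Kickoff(9am) before Demo(10am); VendorCall(9am) != Legal(10am); Demo(10am) != VendorCall(9am); Onboarding(9am) != Legal(10am).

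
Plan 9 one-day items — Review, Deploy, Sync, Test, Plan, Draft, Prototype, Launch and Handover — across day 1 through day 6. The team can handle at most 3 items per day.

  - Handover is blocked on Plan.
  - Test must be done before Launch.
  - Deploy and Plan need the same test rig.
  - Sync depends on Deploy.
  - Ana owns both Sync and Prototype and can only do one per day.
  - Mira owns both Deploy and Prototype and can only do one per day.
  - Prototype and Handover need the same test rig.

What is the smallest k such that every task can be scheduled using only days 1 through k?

The precedence chain requires at least 2 distinct days.
With at most 3 per day and 9 tasks, at least 3 days are needed.
3 works (last occupied day: day 3): for example Launch -> day 2, Test -> day 1, Review -> day 1, Handover -> day 3, Plan -> day 2, Prototype -> day 2, Draft -> day 3, Deploy -> day 1, Sync -> day 3.

3 days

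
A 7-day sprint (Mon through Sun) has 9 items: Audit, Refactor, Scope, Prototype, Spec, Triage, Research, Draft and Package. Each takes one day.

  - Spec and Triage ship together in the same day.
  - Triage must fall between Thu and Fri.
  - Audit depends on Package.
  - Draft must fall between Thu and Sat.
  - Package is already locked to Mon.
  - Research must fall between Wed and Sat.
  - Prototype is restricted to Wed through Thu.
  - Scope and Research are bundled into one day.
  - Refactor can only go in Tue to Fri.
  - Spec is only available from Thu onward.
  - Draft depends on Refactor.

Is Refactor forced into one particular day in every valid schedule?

No

Refactor can be Tue (e.g. Research in Wed, Audit in Tue, Refactor in Tue, Triage in Thu, Draft in Thu, Prototype in Wed, Package in Mon, Scope in Wed, Spec in Thu) or Wed (e.g. Draft in Thu; Research in Wed; Triage in Thu; Package in Mon; Prototype in Wed; Refactor in Wed; Spec in Thu; Scope in Wed; Audit in Tue).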